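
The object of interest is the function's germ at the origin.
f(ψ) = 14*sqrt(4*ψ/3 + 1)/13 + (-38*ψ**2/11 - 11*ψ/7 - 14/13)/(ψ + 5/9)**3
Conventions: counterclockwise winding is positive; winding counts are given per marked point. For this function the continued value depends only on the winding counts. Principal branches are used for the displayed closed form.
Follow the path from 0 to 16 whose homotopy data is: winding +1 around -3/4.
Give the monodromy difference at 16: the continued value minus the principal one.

The rational part is single-valued and drops out of the difference; each branch term changes only by its own monodromy.
(14/13)*sqrt(1 - ψ/(-3/4)): winding +1 is odd, the square root flips sign, contributing -2*(14/13)*sqrt(1 - (16)/(-3/4)) = -2*(14/13)*sqrt(67/3) = -(28/39)*sqrt(201).
Summing the contributions at ψ = 16 gives -(28/39)*sqrt(201).

Continued minus principal equals -(28/39)*sqrt(201).


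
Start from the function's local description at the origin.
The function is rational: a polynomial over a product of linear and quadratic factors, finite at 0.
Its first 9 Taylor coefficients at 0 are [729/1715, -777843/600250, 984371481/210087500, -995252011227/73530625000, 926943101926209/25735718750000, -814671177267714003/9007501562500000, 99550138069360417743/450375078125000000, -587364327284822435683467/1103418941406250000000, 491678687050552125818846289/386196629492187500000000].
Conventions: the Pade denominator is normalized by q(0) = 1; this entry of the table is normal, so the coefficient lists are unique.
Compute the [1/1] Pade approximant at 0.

The Pade approximant has numerator coefficients [729/1715, 88236/365981]; denominator coefficients [1, 36458203/10083150].

Taylor coefficients needed (read off): a_0 = 729/1715, a_1 = -777843/600250, a_2 = 984371481/210087500.
Write the denominator as Q(n) = 1 + q1*n. Requiring Q*f - P = O(n^3) with deg P <= 1 kills the coefficients of n^2..n^2 in Q*f:
  n^2: a_2 + q1*a_1 = 0, i.e. 984371481/210087500 + (-777843/600250)*q1 = 0.
Solving this linear system: q1 = 36458203/10083150.
The numerator is Q*f truncated at degree 1: P0 = a_0 = 729/1715; P1 = a_1 + q1*a_0 = 88236/365981.


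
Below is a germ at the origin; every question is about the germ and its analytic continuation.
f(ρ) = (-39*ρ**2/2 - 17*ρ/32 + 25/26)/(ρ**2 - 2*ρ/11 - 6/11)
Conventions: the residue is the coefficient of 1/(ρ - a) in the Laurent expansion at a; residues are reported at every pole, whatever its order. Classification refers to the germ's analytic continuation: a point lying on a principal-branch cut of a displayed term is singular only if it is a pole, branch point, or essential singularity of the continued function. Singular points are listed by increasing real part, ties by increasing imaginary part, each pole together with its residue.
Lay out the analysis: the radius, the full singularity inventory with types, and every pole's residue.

Denominator factor (ρ**2 - 2*ρ/11 - 6/11): discriminant 268/121, real irrational roots 1/11 + (1/11)*sqrt(67) and 1/11 - (1/11)*sqrt(67); poles of order 1, moduli 1/11 + (1/11)*sqrt(67) and -1/11 + (1/11)*sqrt(67).
The radius of convergence is the smallest modulus among the singular points: -1/11 + (1/11)*sqrt(67).
The factor ρ**2 - 2*ρ/11 - 6/11 splits as (ρ - a)(ρ - a') with a = 1/11 - (1/11)*sqrt(67), a' = 1/11 + (1/11)*sqrt(67). At the order-1 pole a set g(ρ) = (ρ - a)*f(ρ) = [-39*ρ**2/2 - 17*ρ/32 + 25/26] / (ρ - a').
Simple pole: residue = g(a) at a = 1/11 - (1/11)*sqrt(67), which is -1435/704 + (505647/613184)*sqrt(67).
The factor ρ**2 - 2*ρ/11 - 6/11 splits as (ρ - a)(ρ - a') with a = 1/11 + (1/11)*sqrt(67), a' = 1/11 - (1/11)*sqrt(67). At the order-1 pole a set g(ρ) = (ρ - a)*f(ρ) = [-39*ρ**2/2 - 17*ρ/32 + 25/26] / (ρ - a').
Simple pole: residue = g(a) at a = 1/11 + (1/11)*sqrt(67), which is -1435/704 - (505647/613184)*sqrt(67).
List the singular points by increasing real part (a conjugate pair: the negative imaginary part first).

Radius of convergence at 0: -1/11 + (1/11)*sqrt(67).
At 1/11 - (1/11)*sqrt(67): a pole of order 1; residue -1435/704 + (505647/613184)*sqrt(67).
At 1/11 + (1/11)*sqrt(67): a pole of order 1; residue -1435/704 - (505647/613184)*sqrt(67).


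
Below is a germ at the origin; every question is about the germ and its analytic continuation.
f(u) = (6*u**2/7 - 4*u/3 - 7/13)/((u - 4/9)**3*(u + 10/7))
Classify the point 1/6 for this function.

The point is a regular point.

Denominator factors: u - 4/9 = -5/18 at u = 1/6; u + 10/7 = 67/42 at u = 1/6 — none vanishes.
So the germ continues analytically to 1/6.


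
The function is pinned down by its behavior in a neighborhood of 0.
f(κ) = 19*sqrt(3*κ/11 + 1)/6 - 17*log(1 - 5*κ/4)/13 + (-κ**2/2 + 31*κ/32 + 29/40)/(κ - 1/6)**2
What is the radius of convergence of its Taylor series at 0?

Denominator factor (κ - 1/6)^2: pole of order 2 at 1/6, modulus 1/6.
Branch term (19/6)*sqrt(1 - κ/(-11/3)): its argument vanishes at κ = -11/3, a square-root branch point, modulus 11/3.
Branch term (-17/13)*log(1 - κ/(4/5)): its argument vanishes at κ = 4/5, a logarithmic branch point, modulus 4/5.
The radius of convergence is the smallest modulus among the singular points: 1/6.

The radius of convergence is 1/6.


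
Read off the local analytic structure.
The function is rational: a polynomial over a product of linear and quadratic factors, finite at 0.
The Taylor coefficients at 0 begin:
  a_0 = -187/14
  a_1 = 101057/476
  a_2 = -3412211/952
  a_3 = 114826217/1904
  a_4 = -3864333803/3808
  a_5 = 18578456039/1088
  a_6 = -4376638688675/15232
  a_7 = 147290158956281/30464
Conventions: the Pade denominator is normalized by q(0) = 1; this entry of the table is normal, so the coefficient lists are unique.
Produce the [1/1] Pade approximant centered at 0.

The Pade approximant has numerator coefficients [-187/14, -14429580/1093253]; denominator coefficients [1, 310201/18374].

Taylor coefficients needed (read off): a_0 = -187/14, a_1 = 101057/476, a_2 = -3412211/952.
Write the denominator as Q(ρ) = 1 + q1*ρ. Requiring Q*f - P = O(ρ^3) with deg P <= 1 kills the coefficients of ρ^2..ρ^2 in Q*f:
  ρ^2: a_2 + q1*a_1 = 0, i.e. -3412211/952 + (101057/476)*q1 = 0.
Solving this linear system: q1 = 310201/18374.
The numerator is Q*f truncated at degree 1: P0 = a_0 = -187/14; P1 = a_1 + q1*a_0 = -14429580/1093253.


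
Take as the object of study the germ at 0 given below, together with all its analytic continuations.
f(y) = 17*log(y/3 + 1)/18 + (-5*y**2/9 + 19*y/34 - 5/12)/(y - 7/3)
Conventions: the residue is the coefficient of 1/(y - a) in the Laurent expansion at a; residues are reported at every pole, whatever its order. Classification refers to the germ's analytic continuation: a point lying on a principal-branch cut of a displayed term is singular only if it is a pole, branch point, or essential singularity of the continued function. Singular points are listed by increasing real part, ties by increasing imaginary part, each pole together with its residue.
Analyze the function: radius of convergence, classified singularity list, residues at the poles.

Denominator factor (y - 7/3): pole of order 1 at 7/3, modulus 7/3.
Branch term (17/18)*log(1 - y/(-3)): its argument vanishes at y = -3, a logarithmic branch point, modulus 3.
The radius of convergence is the smallest modulus among the singular points: 7/3.
The branch term is analytic at 7/3 and contributes nothing to the residue; only the rational part matters.
At the order-1 pole 7/3 set g(y) = (y - (7/3))*(rational part) = -5*y**2/9 + 19*y/34 - 5/12.
Simple pole: residue = g(a) at a = 7/3, which is -11773/5508.
List the singular points by increasing real part (a conjugate pair: the negative imaginary part first).

Radius of convergence at 0: 7/3.
At -3: a logarithmic branch point.
At 7/3: a pole of order 1; residue -11773/5508.


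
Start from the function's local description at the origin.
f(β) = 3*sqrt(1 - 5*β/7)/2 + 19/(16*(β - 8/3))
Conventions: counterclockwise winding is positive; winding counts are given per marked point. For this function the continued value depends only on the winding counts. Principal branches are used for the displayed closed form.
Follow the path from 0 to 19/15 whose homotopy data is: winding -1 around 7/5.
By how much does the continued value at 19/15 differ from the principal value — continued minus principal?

Continued minus principal equals -(1/7)*sqrt(42).

The rational part is single-valued and drops out of the difference; each branch term changes only by its own monodromy.
(3/2)*sqrt(1 - β/(7/5)): winding -1 is odd, the square root flips sign, contributing -2*(3/2)*sqrt(1 - (19/15)/(7/5)) = -2*(3/2)*sqrt(2/21) = -(1/7)*sqrt(42).
Summing the contributions at β = 19/15 gives -(1/7)*sqrt(42).


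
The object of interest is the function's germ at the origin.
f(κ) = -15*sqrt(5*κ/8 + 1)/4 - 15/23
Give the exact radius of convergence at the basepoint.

The radius of convergence is 8/5.

Branch term (-15/4)*sqrt(1 - κ/(-8/5)): its argument vanishes at κ = -8/5, a square-root branch point, modulus 8/5.
The radius of convergence is the smallest modulus among the singular points: 8/5.


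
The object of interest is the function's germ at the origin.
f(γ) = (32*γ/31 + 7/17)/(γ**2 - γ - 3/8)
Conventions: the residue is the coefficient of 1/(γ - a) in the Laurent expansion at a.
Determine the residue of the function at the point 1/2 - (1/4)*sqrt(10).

The residue is 16/31 - (489/2635)*sqrt(10).

The factor γ**2 - γ - 3/8 splits as (γ - a)(γ - a') with a = 1/2 - (1/4)*sqrt(10), a' = 1/2 + (1/4)*sqrt(10). At the order-1 pole a set g(γ) = (γ - a)*f(γ) = [32*γ/31 + 7/17] / (γ - a').
Simple pole: residue = g(a) at a = 1/2 - (1/4)*sqrt(10), which is 16/31 - (489/2635)*sqrt(10).


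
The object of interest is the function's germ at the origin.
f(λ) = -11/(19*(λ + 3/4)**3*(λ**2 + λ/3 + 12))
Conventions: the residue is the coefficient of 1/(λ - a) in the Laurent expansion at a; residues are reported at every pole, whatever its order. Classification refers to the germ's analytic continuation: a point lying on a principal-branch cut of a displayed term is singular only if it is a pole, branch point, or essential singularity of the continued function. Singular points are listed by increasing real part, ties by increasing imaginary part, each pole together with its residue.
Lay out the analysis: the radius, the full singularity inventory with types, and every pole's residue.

Radius of convergence at 0: 3/4.
At -3/4: a pole of order 3; residue 233728/68808357.
At (-1/6) - ((1/6)*sqrt(431))*i: a pole of order 1; residue (-116864/68808357) + ((25246144/563471635473)*sqrt(431))*i.
At (-1/6) + ((1/6)*sqrt(431))*i: a pole of order 1; residue (-116864/68808357) - ((25246144/563471635473)*sqrt(431))*i.


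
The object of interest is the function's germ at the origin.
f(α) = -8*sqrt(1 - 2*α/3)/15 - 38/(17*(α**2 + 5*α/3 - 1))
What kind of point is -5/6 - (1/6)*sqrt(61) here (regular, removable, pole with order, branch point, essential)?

The denominator factor α**2 + 5*α/3 - 1 vanishes at -5/6 - (1/6)*sqrt(61) and appears to the power 1; the numerator there equals -38/17, nonzero, and no other factor vanishes.
The branch terms are analytic at this point.
Hence a pole whose order is the multiplicity, 1.

The point is a pole of order 1.


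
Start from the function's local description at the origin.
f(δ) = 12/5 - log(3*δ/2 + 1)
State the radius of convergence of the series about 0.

The radius of convergence is 2/3.

Branch term (-1)*log(1 - δ/(-2/3)): its argument vanishes at δ = -2/3, a logarithmic branch point, modulus 2/3.
The radius of convergence is the smallest modulus among the singular points: 2/3.


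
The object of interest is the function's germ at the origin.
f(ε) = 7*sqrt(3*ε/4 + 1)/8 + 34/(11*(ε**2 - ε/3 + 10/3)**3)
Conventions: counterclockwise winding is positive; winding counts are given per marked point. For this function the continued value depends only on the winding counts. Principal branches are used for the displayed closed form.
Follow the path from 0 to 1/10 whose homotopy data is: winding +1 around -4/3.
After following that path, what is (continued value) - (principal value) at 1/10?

Continued minus principal equals -(7/80)*sqrt(430).

The rational part is single-valued and drops out of the difference; each branch term changes only by its own monodromy.
(7/8)*sqrt(1 - ε/(-4/3)): winding +1 is odd, the square root flips sign, contributing -2*(7/8)*sqrt(1 - (1/10)/(-4/3)) = -2*(7/8)*sqrt(43/40) = -(7/80)*sqrt(430).
Summing the contributions at ε = 1/10 gives -(7/80)*sqrt(430).


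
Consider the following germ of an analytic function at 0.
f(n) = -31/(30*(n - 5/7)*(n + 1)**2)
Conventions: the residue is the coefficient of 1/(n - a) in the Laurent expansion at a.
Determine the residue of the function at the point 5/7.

At the order-1 pole 5/7 set g(n) = (n - (5/7))*f(n) = -31/(30*(n + 1)**2).
Simple pole: residue = g(a) at a = 5/7, which is -1519/4320.

The residue is -1519/4320.


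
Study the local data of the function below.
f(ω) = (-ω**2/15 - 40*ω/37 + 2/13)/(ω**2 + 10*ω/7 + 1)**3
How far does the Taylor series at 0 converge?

The radius of convergence is 1.

Denominator factor (ω**2 + 10*ω/7 + 1)^3: discriminant -96/49, complex-conjugate roots (-5/7) + ((2/7)*sqrt(6))*i and (-5/7) - ((2/7)*sqrt(6))*i; poles of order 3, moduli 1 and 1.
The radius of convergence is the smallest modulus among the singular points: 1.


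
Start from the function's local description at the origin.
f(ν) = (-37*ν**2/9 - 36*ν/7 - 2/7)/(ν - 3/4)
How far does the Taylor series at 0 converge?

Denominator factor (ν - 3/4): pole of order 1 at 3/4, modulus 3/4.
The radius of convergence is the smallest modulus among the singular points: 3/4.

The radius of convergence is 3/4.


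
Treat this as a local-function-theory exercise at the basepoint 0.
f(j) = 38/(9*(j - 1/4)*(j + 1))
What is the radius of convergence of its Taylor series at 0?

Denominator factor (j + 1): pole of order 1 at -1, modulus 1.
Denominator factor (j - 1/4): pole of order 1 at 1/4, modulus 1/4.
The radius of convergence is the smallest modulus among the singular points: 1/4.

The radius of convergence is 1/4.


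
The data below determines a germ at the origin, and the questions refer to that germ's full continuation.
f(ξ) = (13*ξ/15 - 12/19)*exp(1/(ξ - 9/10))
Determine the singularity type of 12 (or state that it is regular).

There is no denominator, hence no pole anywhere.
The essential point of exp(1/(ξ - (9/10))) is 9/10, not 12.
So the germ continues analytically to 12.

The point is a regular point.


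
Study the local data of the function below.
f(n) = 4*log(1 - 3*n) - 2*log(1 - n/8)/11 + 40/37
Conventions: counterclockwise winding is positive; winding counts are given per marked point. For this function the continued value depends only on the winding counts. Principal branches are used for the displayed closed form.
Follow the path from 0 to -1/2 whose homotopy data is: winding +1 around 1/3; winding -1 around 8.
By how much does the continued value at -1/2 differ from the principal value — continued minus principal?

Continued minus principal equals (92/11)*pi*i.

The rational part is single-valued and drops out of the difference; each branch term changes only by its own monodromy.
(-2/11)*log(1 - n/(8)): each positive loop around 8 adds 2*pi*i to the log, so winding -1 contributes (-2/11)*(-1)*2*pi*i = (4/11)*pi*i.
(4)*log(1 - n/(1/3)): each positive loop around 1/3 adds 2*pi*i to the log, so winding +1 contributes (4)*(1)*2*pi*i = (8)*pi*i.
Summing the contributions at n = -1/2 gives (92/11)*pi*i.


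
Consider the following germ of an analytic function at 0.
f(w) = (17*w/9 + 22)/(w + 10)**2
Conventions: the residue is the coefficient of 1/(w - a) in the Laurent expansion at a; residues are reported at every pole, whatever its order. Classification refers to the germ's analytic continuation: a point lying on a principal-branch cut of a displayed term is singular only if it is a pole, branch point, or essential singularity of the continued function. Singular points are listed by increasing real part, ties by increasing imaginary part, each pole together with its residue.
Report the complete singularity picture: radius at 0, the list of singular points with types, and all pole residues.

Denominator factor (w + 10)^2: pole of order 2 at -10, modulus 10.
The radius of convergence is the smallest modulus among the singular points: 10.
At the order-2 pole -10 set g(w) = (w - (-10))^2*f(w) = 17*w/9 + 22.
Order-2 pole: residue = g'(a); g'(-10) = 17/9, so the residue is 17/9.

Radius of convergence at 0: 10.
At -10: a pole of order 2; residue 17/9.


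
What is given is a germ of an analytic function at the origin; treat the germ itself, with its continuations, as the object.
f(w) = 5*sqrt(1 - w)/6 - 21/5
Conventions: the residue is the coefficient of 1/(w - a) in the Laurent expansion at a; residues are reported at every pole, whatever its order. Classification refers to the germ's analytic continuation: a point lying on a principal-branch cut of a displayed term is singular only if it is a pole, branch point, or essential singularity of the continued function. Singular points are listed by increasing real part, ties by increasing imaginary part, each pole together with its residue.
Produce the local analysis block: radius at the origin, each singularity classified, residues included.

Branch term (5/6)*sqrt(1 - w/(1)): its argument vanishes at w = 1, a square-root branch point, modulus 1.
The radius of convergence is the smallest modulus among the singular points: 1.

Radius of convergence at 0: 1.
At 1: an algebraic (square-root) branch point.


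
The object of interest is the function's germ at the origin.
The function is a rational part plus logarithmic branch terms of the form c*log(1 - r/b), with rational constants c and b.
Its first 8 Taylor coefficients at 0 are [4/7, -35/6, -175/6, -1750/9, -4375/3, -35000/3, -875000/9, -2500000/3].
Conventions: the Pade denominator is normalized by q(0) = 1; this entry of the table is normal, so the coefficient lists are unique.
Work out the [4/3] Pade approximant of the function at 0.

The Pade approximant has numerator coefficients [4/7, -4595/294, 35225/294, -114550/441, 125/3]; denominator coefficients [1, -120/7, 600/7, -800/7].

Taylor coefficients needed (read off): a_0 = 4/7, a_1 = -35/6, a_2 = -175/6, a_3 = -1750/9, a_4 = -4375/3, a_5 = -35000/3, a_6 = -875000/9, a_7 = -2500000/3.
Write the denominator as Q(r) = 1 + q1*r + q2*r^2 + q3*r^3. Requiring Q*f - P = O(r^8) with deg P <= 4 kills the coefficients of r^5..r^7 in Q*f:
  r^5: a_5 + q1*a_4 + q2*a_3 + q3*a_2 = 0, i.e. -35000/3 + (-4375/3)*q1 + (-1750/9)*q2 + (-175/6)*q3 = 0.
  r^6: a_6 + q1*a_5 + q2*a_4 + q3*a_3 = 0, i.e. -875000/9 + (-35000/3)*q1 + (-4375/3)*q2 + (-1750/9)*q3 = 0.
  r^7: a_7 + q1*a_6 + q2*a_5 + q3*a_4 = 0, i.e. -2500000/3 + (-875000/9)*q1 + (-35000/3)*q2 + (-4375/3)*q3 = 0.
Solving this linear system: q1 = -120/7, q2 = 600/7, q3 = -800/7.
The numerator is Q*f truncated at degree 4: P0 = a_0 = 4/7; P1 = a_1 + q1*a_0 = -4595/294; P2 = a_2 + q1*a_1 + q2*a_0 = 35225/294; P3 = a_3 + q1*a_2 + q2*a_1 + q3*a_0 = -114550/441; P4 = a_4 + q1*a_3 + q2*a_2 + q3*a_1 = 125/3.


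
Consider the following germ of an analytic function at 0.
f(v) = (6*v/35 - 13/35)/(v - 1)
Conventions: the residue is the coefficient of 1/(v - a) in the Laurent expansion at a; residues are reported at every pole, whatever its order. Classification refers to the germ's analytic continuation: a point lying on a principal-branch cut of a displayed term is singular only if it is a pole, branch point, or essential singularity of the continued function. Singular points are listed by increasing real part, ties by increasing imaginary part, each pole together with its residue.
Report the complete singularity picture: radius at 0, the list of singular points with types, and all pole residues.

Denominator factor (v - 1): pole of order 1 at 1, modulus 1.
The radius of convergence is the smallest modulus among the singular points: 1.
At the order-1 pole 1 set g(v) = (v - (1))*f(v) = 6*v/35 - 13/35.
Simple pole: residue = g(a) at a = 1, which is -1/5.

Radius of convergence at 0: 1.
At 1: a pole of order 1; residue -1/5.


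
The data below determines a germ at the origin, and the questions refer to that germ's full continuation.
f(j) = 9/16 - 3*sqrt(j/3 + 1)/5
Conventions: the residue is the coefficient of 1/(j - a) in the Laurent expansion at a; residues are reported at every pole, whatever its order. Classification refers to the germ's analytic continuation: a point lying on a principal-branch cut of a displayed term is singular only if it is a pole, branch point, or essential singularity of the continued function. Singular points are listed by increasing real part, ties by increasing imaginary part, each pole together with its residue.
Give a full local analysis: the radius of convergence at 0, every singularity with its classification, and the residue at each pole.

Branch term (-3/5)*sqrt(1 - j/(-3)): its argument vanishes at j = -3, a square-root branch point, modulus 3.
The radius of convergence is the smallest modulus among the singular points: 3.

Radius of convergence at 0: 3.
At -3: an algebraic (square-root) branch point.


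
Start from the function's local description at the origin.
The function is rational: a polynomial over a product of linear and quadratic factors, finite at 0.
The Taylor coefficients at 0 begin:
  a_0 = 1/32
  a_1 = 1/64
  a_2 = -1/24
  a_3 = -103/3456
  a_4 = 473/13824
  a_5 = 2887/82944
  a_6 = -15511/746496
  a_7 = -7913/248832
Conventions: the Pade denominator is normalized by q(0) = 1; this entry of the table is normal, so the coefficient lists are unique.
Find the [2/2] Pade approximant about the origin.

Taylor coefficients needed (read off): a_0 = 1/32, a_1 = 1/64, a_2 = -1/24, a_3 = -103/3456, a_4 = 473/13824.
Write the denominator as Q(d) = 1 + q1*d + q2*d^2. Requiring Q*f - P = O(d^5) with deg P <= 2 kills the coefficients of d^3..d^4 in Q*f:
  d^3: a_3 + q1*a_2 + q2*a_1 = 0, i.e. -103/3456 + (-1/24)*q1 + (1/64)*q2 = 0.
  d^4: a_4 + q1*a_3 + q2*a_2 = 0, i.e. 473/13824 + (-103/3456)*q1 + (-1/24)*q2 = 0.
Solving this linear system: q1 = -1877/5844, q2 = 27637/26298.
The numerator is Q*f truncated at degree 2: P0 = a_0 = 1/32; P1 = a_1 + q1*a_0 = 1045/187008; P2 = a_2 + q1*a_1 + q2*a_0 = -46601/3366144.

The Pade approximant has numerator coefficients [1/32, 1045/187008, -46601/3366144]; denominator coefficients [1, -1877/5844, 27637/26298].


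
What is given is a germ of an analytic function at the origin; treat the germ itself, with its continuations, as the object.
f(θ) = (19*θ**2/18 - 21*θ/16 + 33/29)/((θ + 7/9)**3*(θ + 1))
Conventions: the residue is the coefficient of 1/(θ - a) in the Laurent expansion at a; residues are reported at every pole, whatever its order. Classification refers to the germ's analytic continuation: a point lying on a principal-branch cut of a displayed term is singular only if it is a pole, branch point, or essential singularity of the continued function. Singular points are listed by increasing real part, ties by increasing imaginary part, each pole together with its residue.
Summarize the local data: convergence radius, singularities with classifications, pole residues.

Radius of convergence at 0: 7/9.
At -1: a pole of order 1; residue -1185921/3712.
At -7/9: a pole of order 3; residue 1185921/3712.

Denominator factor (θ + 1): pole of order 1 at -1, modulus 1.
Denominator factor (θ + 7/9)^3: pole of order 3 at -7/9, modulus 7/9.
The radius of convergence is the smallest modulus among the singular points: 7/9.
At the order-1 pole -1 set g(θ) = (θ - (-1))*f(θ) = (19*θ**2/18 - 21*θ/16 + 33/29)/(θ + 7/9)**3.
Simple pole: residue = g(a) at a = -1, which is -1185921/3712.
At the order-3 pole -7/9 set g(θ) = (θ - (-7/9))^3*f(θ) = (19*θ**2/18 - 21*θ/16 + 33/29)/(θ + 1).
Order-3 pole: residue = g''(a)/2; g''(-7/9) = 1185921/1856, so the residue is 1185921/3712.
List the singular points by increasing real part (a conjugate pair: the negative imaginary part first).


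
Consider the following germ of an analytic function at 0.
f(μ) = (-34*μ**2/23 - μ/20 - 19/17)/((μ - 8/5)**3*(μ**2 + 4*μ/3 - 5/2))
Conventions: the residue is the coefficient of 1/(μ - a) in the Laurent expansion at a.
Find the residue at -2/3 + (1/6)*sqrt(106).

The factor μ**2 + 4*μ/3 - 5/2 splits as (μ - a)(μ - a') with a = -2/3 + (1/6)*sqrt(106), a' = -2/3 - (1/6)*sqrt(106). At the order-1 pole a set g(μ) = (μ - a)*f(μ) = [(-34*μ**2/23 - μ/20 - 19/17)/(μ - 8/5)**3] / (μ - a').
Simple pole: residue = g(a) at a = -2/3 + (1/6)*sqrt(106), which is 4810735050/1989144857 + (5931368925/24805806452)*sqrt(106).

The residue is 4810735050/1989144857 + (5931368925/24805806452)*sqrt(106).


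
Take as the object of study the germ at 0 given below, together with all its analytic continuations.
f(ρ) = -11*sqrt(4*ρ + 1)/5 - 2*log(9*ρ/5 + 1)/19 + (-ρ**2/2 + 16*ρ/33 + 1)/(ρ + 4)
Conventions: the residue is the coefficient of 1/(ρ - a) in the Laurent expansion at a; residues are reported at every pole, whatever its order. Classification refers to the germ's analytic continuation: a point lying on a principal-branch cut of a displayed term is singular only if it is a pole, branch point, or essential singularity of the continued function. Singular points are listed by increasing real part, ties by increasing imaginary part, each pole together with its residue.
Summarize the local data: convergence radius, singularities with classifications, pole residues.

Denominator factor (ρ + 4): pole of order 1 at -4, modulus 4.
Branch term (-2/19)*log(1 - ρ/(-5/9)): its argument vanishes at ρ = -5/9, a logarithmic branch point, modulus 5/9.
Branch term (-11/5)*sqrt(1 - ρ/(-1/4)): its argument vanishes at ρ = -1/4, a square-root branch point, modulus 1/4.
The radius of convergence is the smallest modulus among the singular points: 1/4.
The branch terms are analytic at -4 and contribute nothing to the residue; only the rational part matters.
At the order-1 pole -4 set g(ρ) = (ρ - (-4))*(rational part) = -ρ**2/2 + 16*ρ/33 + 1.
Simple pole: residue = g(a) at a = -4, which is -295/33.
List the singular points by increasing real part (a conjugate pair: the negative imaginary part first).

Radius of convergence at 0: 1/4.
At -4: a pole of order 1; residue -295/33.
At -5/9: a logarithmic branch point.
At -1/4: an algebraic (square-root) branch point.


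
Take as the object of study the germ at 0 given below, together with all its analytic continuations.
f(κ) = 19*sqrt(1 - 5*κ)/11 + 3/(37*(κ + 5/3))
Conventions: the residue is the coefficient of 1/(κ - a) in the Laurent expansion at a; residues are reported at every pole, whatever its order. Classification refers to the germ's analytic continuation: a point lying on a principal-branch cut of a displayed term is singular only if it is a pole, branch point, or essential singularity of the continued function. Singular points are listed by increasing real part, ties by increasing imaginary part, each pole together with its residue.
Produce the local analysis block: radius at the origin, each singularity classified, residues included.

Radius of convergence at 0: 1/5.
At -5/3: a pole of order 1; residue 3/37.
At 1/5: an algebraic (square-root) branch point.

Denominator factor (κ + 5/3): pole of order 1 at -5/3, modulus 5/3.
Branch term (19/11)*sqrt(1 - κ/(1/5)): its argument vanishes at κ = 1/5, a square-root branch point, modulus 1/5.
The radius of convergence is the smallest modulus among the singular points: 1/5.
The branch term is analytic at -5/3 and contributes nothing to the residue; only the rational part matters.
At the order-1 pole -5/3 set g(κ) = (κ - (-5/3))*(rational part) = 3/37.
Simple pole: residue = g(a) at a = -5/3, which is 3/37.
List the singular points by increasing real part (a conjugate pair: the negative imaginary part first).


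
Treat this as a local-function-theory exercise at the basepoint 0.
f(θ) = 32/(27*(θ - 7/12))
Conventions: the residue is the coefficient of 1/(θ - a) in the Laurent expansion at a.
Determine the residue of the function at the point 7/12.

The residue is 32/27.

At the order-1 pole 7/12 set g(θ) = (θ - (7/12))*f(θ) = 32/27.
Simple pole: residue = g(a) at a = 7/12, which is 32/27.


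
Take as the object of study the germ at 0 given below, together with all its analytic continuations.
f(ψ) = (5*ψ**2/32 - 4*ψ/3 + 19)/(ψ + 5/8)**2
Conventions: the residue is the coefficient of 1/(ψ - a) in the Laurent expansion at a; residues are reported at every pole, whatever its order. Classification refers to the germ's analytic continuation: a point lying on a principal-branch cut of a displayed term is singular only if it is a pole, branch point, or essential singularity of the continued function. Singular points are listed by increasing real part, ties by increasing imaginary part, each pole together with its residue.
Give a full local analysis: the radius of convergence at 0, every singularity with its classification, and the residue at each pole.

Radius of convergence at 0: 5/8.
At -5/8: a pole of order 2; residue -587/384.

Denominator factor (ψ + 5/8)^2: pole of order 2 at -5/8, modulus 5/8.
The radius of convergence is the smallest modulus among the singular points: 5/8.
At the order-2 pole -5/8 set g(ψ) = (ψ - (-5/8))^2*f(ψ) = 5*ψ**2/32 - 4*ψ/3 + 19.
Order-2 pole: residue = g'(a); g'(-5/8) = -587/384, so the residue is -587/384.


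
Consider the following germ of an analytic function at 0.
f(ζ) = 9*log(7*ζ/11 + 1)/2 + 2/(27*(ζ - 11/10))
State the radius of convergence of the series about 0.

Denominator factor (ζ - 11/10): pole of order 1 at 11/10, modulus 11/10.
Branch term (9/2)*log(1 - ζ/(-11/7)): its argument vanishes at ζ = -11/7, a logarithmic branch point, modulus 11/7.
The radius of convergence is the smallest modulus among the singular points: 11/10.

The radius of convergence is 11/10.


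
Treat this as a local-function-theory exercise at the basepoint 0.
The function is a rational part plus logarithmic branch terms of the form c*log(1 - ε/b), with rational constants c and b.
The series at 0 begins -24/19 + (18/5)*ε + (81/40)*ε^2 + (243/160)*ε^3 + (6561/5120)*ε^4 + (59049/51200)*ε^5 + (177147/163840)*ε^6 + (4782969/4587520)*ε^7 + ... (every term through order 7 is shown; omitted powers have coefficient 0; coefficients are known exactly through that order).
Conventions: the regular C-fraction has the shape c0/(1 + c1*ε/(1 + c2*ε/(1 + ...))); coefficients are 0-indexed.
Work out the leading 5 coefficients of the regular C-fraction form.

The regular C-fraction coefficients are [-24/19, 57/20, -273/80, -45/1456, -387/728].

Taylor coefficients (read off): a_0 = -24/19, a_1 = 18/5, a_2 = 81/40, a_3 = 243/160, a_4 = 6561/5120.
c0 = a_0 = -24/19. Peel one level at a time: if S = 1 + c*ε/S' with S'(0) = 1, then c is the ε-coefficient of S and S' = c*ε/(S - 1).
S_1 = c0/f = 1 + (57/20)*ε + (15561/1600)*ε^2 + ...; c1 = 57/20.
S_2 = c1*ε/(S_1 - 1) = 1 + (-273/80)*ε + (-27/256)*ε^2 + ...; c2 = -273/80.
S_3 = c2*ε/(S_2 - 1) = 1 + (-45/1456)*ε + (-17415/1059968)*ε^2 + ...; c3 = -45/1456.
S_4 = c3*ε/(S_3 - 1) = 1 + (-387/728)*ε + ...; c4 = -387/728.


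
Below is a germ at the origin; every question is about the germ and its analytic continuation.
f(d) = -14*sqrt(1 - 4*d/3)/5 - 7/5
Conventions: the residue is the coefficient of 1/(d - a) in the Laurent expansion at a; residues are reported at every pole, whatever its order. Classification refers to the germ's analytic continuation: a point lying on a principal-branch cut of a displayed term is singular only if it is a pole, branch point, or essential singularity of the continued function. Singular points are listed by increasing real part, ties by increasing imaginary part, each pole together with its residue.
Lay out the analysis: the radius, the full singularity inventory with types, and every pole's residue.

Branch term (-14/5)*sqrt(1 - d/(3/4)): its argument vanishes at d = 3/4, a square-root branch point, modulus 3/4.
The radius of convergence is the smallest modulus among the singular points: 3/4.

Radius of convergence at 0: 3/4.
At 3/4: an algebraic (square-root) branch point.


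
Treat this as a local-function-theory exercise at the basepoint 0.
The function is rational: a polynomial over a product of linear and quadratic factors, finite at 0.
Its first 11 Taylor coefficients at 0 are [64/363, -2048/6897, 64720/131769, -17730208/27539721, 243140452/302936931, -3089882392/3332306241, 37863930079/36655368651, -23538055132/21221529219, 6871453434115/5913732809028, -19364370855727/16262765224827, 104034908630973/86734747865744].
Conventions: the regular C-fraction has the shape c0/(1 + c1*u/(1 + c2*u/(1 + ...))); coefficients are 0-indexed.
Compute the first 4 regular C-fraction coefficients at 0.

The regular C-fraction coefficients are [64/363, 32/19, -26603/882816, 23292406147/1236081792].


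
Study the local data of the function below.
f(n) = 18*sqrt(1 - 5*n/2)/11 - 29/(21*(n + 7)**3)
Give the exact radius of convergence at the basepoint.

The radius of convergence is 2/5.

Denominator factor (n + 7)^3: pole of order 3 at -7, modulus 7.
Branch term (18/11)*sqrt(1 - n/(2/5)): its argument vanishes at n = 2/5, a square-root branch point, modulus 2/5.
The radius of convergence is the smallest modulus among the singular points: 2/5.


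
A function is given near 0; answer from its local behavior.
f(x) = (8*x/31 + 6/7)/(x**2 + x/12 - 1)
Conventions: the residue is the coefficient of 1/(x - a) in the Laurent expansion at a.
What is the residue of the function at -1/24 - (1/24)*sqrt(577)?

The residue is 4/31 - (2204/125209)*sqrt(577).

The factor x**2 + x/12 - 1 splits as (x - a)(x - a') with a = -1/24 - (1/24)*sqrt(577), a' = -1/24 + (1/24)*sqrt(577). At the order-1 pole a set g(x) = (x - a)*f(x) = [8*x/31 + 6/7] / (x - a').
Simple pole: residue = g(a) at a = -1/24 - (1/24)*sqrt(577), which is 4/31 - (2204/125209)*sqrt(577).


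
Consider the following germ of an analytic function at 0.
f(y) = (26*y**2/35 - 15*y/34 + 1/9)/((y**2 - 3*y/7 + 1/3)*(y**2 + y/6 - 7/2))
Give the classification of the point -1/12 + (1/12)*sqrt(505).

The point is a pole of order 1.

The denominator factor y**2 + y/6 - 7/2 vanishes at -1/12 + (1/12)*sqrt(505) and appears to the power 1; the numerator there equals 13129/4760 - (2017/42840)*sqrt(505), nonzero, and no other factor vanishes.
Hence a pole whose order is the multiplicity, 1.


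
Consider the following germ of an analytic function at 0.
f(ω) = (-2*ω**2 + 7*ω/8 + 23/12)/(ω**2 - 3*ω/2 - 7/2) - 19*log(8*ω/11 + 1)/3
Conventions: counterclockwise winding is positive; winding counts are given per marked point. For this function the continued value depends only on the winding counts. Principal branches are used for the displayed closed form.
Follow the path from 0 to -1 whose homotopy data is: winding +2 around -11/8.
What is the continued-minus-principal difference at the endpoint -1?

Continued minus principal equals -(76/3)*pi*i.

The rational part is single-valued and drops out of the difference; each branch term changes only by its own monodromy.
(-19/3)*log(1 - ω/(-11/8)): each positive loop around -11/8 adds 2*pi*i to the log, so winding +2 contributes (-19/3)*(2)*2*pi*i = -(76/3)*pi*i.
Summing the contributions at ω = -1 gives -(76/3)*pi*i.


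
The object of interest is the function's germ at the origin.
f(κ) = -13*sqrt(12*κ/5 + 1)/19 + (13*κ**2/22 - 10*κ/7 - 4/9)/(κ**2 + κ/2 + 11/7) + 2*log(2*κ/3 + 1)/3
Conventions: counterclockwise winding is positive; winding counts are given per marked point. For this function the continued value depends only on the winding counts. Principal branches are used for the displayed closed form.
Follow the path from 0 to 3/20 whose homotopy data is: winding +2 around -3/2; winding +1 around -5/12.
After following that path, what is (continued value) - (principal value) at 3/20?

The rational part is single-valued and drops out of the difference; each branch term changes only by its own monodromy.
(2/3)*log(1 - κ/(-3/2)): each positive loop around -3/2 adds 2*pi*i to the log, so winding +2 contributes (2/3)*(2)*2*pi*i = (8/3)*pi*i.
(-13/19)*sqrt(1 - κ/(-5/12)): winding +1 is odd, the square root flips sign, contributing -2*(-13/19)*sqrt(1 - (3/20)/(-5/12)) = -2*(-13/19)*sqrt(34/25) = (26/95)*sqrt(34).
Summing the contributions at κ = 3/20 gives ((26/95)*sqrt(34)) + ((8/3)*pi)*i.

Continued minus principal equals ((26/95)*sqrt(34)) + ((8/3)*pi)*i.


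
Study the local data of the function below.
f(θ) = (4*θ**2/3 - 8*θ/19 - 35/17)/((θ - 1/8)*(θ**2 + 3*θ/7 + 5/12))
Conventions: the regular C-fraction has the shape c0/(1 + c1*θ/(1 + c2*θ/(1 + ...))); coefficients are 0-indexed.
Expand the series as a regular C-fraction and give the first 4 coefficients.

The regular C-fraction coefficients are [672/17, -4772/665, -1231616/2380035, -6281308135/1101988416].

Taylor coefficients (expand at 0): a_0 = 672/17, a_1 = 458112/1615, a_2 = 123355648/56525, a_3 = 34871214592/1978375.
c0 = a_0 = 672/17. Peel one level at a time: if S = 1 + c*θ/S' with S'(0) = 1, then c is the θ-coefficient of S and S' = c*θ/(S - 1).
S_1 = c0/f = 1 + (-4772/665)*θ + (-4926464/1326675)*θ^2 + ...; c1 = -4772/665.
S_2 = c1*θ/(S_1 - 1) = 1 + (-1231616/2380035)*θ + (-264476132/89664687)*θ^2 + ...; c2 = -1231616/2380035.
S_3 = c2*θ/(S_2 - 1) = 1 + (-6281308135/1101988416)*θ + ...; c3 = -6281308135/1101988416.


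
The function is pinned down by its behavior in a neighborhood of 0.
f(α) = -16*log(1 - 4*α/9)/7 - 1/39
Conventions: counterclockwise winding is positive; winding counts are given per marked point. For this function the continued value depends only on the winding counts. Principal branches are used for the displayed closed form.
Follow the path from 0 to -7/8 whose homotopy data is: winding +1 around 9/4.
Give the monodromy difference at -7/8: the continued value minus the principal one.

Continued minus principal equals -(32/7)*pi*i.

The rational part is single-valued and drops out of the difference; each branch term changes only by its own monodromy.
(-16/7)*log(1 - α/(9/4)): each positive loop around 9/4 adds 2*pi*i to the log, so winding +1 contributes (-16/7)*(1)*2*pi*i = -(32/7)*pi*i.
Summing the contributions at α = -7/8 gives -(32/7)*pi*i.


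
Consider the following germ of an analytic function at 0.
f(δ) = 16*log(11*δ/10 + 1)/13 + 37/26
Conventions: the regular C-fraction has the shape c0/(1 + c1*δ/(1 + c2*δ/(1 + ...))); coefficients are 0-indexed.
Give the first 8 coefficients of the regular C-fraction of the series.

Taylor coefficients (expand at 0): a_0 = 37/26, a_1 = 88/65, a_2 = -242/325, a_3 = 2662/4875, a_4 = -14641/32500, a_5 = 161051/406250, a_6 = -1771561/4875000, a_7 = 19487171/56875000.
c0 = a_0 = 37/26. Peel one level at a time: if S = 1 + c*δ/S' with S'(0) = 1, then c is the δ-coefficient of S and S' = c*δ/(S - 1).
S_1 = c0/f = 1 + (-176/185)*δ + (48884/34225)*δ^2 + ...; c1 = -176/185.
S_2 = c1*δ/(S_1 - 1) = 1 + (1111/740)*δ + (-121/1200)*δ^2 + ...; c2 = 1111/740.
S_3 = c2*δ/(S_2 - 1) = 1 + (407/6060)*δ + (-595441/18361800)*δ^2 + ...; c3 = 407/6060.
S_4 = c3*δ/(S_3 - 1) = 1 + (1463/3030)*δ + (-121/1500)*δ^2 + ...; c4 = 1463/3030.
S_5 = c4*δ/(S_4 - 1) = 1 + (1111/6650)*δ + (-5658323/88445000)*δ^2 + ...; c5 = 1111/6650.
S_6 = c5*δ/(S_5 - 1) = 1 + (5093/13300)*δ + (-1089/14000)*δ^2 + ...; c6 = 5093/13300.
S_7 = c6*δ/(S_6 - 1) = 1 + (1881/9260)*δ + ...; c7 = 1881/9260.

The regular C-fraction coefficients are [37/26, -176/185, 1111/740, 407/6060, 1463/3030, 1111/6650, 5093/13300, 1881/9260].


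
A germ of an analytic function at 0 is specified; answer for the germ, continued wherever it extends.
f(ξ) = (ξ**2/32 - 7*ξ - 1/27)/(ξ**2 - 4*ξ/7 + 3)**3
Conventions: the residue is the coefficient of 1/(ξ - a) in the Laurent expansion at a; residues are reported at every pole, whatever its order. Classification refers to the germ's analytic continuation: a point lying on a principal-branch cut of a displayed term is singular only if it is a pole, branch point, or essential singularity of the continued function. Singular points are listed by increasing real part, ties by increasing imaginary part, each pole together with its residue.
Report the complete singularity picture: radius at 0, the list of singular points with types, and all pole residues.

Radius of convergence at 0: sqrt(3).
At (2/7) - ((1/7)*sqrt(143))*i: a pole of order 3; residue -((29101835/13474745856)*sqrt(143))*i.
At (2/7) + ((1/7)*sqrt(143))*i: a pole of order 3; residue ((29101835/13474745856)*sqrt(143))*i.
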